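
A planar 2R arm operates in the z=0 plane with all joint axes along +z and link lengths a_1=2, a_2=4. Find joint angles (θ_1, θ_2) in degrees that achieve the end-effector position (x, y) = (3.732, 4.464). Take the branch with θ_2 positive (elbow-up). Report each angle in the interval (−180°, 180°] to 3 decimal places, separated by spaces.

29.994 30.009

cos θ_2 = (33.8551−2²−4²)/(2·2·4) = 0.8659; θ_2 = 30.0092° (elbow-up)
β = atan2(4.4640,3.7320) = 50.1037°; ψ = atan2(2.0006,5.4638) = 20.1101°
θ_1 = β − ψ = 29.9935°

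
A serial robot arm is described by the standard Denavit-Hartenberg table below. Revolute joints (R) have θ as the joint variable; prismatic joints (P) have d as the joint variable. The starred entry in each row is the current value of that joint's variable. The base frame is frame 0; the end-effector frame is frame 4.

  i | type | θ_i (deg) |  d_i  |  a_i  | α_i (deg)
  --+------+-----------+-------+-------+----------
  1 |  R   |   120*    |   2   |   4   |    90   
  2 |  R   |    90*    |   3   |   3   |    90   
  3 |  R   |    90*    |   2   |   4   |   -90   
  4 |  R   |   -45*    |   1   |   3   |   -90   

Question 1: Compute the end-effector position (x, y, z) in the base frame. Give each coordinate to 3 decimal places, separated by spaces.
after link 1: o_1 = (-2.0000, 3.4641, 2.0000)
after link 2: o_2 = (0.5981, 4.9641, 5.0000)
after link 3: o_3 = (3.0622, 8.6962, 5.0000)
after link 4: o_4 = (3.8386, 11.5939, 4.0000)

3.839 11.594 4.000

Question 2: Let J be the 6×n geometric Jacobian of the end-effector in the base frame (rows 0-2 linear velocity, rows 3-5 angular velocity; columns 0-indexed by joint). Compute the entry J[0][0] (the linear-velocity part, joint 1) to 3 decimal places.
axis z_0 = ẑ; lever o_n−o_0 = (3.8386,11.5939,4.0000)
cross product → J_v[:, 0] = (-11.5939,3.8386,0.0000)
J_ω[:, 0] = z_0
entry J[0][0] = -11.5939

-11.594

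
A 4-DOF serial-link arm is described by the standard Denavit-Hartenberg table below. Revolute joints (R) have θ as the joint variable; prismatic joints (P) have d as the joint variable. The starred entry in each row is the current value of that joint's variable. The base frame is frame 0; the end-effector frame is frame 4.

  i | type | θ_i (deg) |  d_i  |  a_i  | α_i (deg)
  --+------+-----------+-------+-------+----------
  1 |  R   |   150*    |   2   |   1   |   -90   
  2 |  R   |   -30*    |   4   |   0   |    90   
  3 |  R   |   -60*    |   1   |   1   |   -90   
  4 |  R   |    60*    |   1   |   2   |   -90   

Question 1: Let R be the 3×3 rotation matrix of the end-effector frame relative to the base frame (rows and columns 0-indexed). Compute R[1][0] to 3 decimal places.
0.700

End-effector x-axis (col 0 of R) = (-0.3460,0.6998,-0.6250)
R[1][0] = 0.6998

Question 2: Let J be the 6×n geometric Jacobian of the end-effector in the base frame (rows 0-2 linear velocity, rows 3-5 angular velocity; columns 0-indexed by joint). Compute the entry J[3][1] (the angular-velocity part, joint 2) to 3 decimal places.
-0.500

axis z_1 = (-0.5000,-0.8660,0.0000); lever o_n−o_1 = (-3.1005,-1.4061,0.2990)
cross product → J_v[:, 1] = (-0.2590,0.1495,-1.9821)
J_ω[:, 1] = z_1
entry J[3][1] = -0.5000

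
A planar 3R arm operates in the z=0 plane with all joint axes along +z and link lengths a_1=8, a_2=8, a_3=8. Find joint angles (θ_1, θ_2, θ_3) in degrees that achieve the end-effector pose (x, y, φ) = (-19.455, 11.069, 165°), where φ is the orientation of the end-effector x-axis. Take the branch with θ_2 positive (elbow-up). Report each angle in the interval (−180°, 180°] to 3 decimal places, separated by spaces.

wrist centre = target − a_3·(cos φ, sin φ) = (-11.7276, 8.9984)
cos θ_2 = (218.5085−8²−8²)/(2·8·8) = 0.7071; θ_2 = 45.0007° (elbow-up)
β = atan2(8.9984,-11.7276) = 142.5014°; ψ = atan2(5.6569,13.6568) = 22.5004°
θ_1 = β − ψ = 120.0010°
θ_3 = φ − θ_1 − θ_2 = -0.0018° (wrapped to (-180°,180°])

120.001 45.001 -0.002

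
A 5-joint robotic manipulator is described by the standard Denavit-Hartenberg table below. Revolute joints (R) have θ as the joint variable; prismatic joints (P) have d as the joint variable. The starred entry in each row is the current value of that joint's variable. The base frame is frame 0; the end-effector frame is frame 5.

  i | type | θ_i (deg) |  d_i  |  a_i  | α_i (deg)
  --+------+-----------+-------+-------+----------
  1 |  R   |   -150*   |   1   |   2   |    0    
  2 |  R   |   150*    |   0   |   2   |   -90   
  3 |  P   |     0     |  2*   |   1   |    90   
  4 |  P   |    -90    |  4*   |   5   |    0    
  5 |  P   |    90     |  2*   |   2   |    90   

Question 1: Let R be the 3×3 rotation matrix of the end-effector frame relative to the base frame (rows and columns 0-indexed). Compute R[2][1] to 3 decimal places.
1.000

End-effector y-axis (col 1 of R) = (0.0000,0.0000,1.0000)
R[2][1] = 1.0000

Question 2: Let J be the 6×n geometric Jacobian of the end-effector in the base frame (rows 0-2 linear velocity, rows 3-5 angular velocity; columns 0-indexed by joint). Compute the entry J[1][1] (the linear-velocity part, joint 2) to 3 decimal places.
5.000

axis z_1 = (0.0000,0.0000,1.0000); lever o_n−o_1 = (5.0000,-3.0000,6.0000)
cross product → J_v[:, 1] = (3.0000,5.0000,-0.0000)
J_ω[:, 1] = z_1
entry J[1][1] = 5.0000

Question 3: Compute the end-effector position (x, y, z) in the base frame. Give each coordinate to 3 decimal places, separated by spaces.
3.268 -4.000 7.000

after link 1: o_1 = (-1.7321, -1.0000, 1.0000)
after link 2: o_2 = (0.2679, -1.0000, 1.0000)
after link 3: o_3 = (1.2679, 1.0000, 1.0000)
after link 4: o_4 = (1.2679, -4.0000, 5.0000)
after link 5: o_5 = (3.2679, -4.0000, 7.0000)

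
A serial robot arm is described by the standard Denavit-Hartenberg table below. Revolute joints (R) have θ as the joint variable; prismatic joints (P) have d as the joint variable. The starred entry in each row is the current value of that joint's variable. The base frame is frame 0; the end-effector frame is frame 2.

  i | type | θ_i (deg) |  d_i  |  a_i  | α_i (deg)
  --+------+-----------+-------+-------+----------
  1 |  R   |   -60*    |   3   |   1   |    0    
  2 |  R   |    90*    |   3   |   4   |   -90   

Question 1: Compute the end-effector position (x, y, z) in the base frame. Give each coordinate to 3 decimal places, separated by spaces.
after link 1: o_1 = (0.5000, -0.8660, 3.0000)
after link 2: o_2 = (3.9641, 1.1340, 6.0000)

3.964 1.134 6.000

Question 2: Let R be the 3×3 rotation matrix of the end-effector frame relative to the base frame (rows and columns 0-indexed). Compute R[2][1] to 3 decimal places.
-1.000

End-effector y-axis (col 1 of R) = (-0.0000,0.0000,-1.0000)
R[2][1] = -1.0000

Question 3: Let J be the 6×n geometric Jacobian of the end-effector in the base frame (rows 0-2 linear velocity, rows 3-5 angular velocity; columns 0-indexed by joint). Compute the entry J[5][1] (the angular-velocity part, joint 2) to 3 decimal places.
axis z_1 = (0.0000,0.0000,1.0000); lever o_n−o_1 = (3.4641,2.0000,3.0000)
cross product → J_v[:, 1] = (-2.0000,3.4641,0.0000)
J_ω[:, 1] = z_1
entry J[5][1] = 1.0000

1.000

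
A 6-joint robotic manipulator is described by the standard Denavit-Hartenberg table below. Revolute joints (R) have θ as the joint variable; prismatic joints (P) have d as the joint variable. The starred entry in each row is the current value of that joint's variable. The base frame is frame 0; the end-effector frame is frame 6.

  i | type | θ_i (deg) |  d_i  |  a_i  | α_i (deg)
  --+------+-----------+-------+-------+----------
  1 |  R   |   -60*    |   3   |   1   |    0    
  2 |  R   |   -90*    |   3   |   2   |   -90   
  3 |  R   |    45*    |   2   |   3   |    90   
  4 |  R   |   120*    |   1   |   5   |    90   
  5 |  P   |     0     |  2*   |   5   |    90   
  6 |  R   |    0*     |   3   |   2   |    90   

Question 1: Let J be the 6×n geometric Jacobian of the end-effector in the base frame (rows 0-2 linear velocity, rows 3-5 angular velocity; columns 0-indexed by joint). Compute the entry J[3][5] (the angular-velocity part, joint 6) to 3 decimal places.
0.612

axis z_5 = (0.6124,0.3536,-0.7071); lever o_n−o_5 = (3.3155,-0.0858,-1.4142)
cross product → J_v[:, 5] = (-0.5607,-1.4784,-1.2247)
J_ω[:, 5] = z_5
entry J[3][5] = 0.6124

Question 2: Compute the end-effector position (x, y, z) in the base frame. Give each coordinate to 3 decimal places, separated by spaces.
7.465 -12.309 5.482

after link 1: o_1 = (0.5000, -0.8660, 3.0000)
after link 2: o_2 = (-1.2321, -1.8660, 6.0000)
after link 3: o_3 = (-2.0692, -4.6587, 3.8787)
after link 4: o_4 = (1.0145, -7.8784, 6.3536)
after link 5: o_5 = (4.1498, -12.2229, 6.8966)
after link 6: o_6 = (7.4653, -12.3087, 5.4824)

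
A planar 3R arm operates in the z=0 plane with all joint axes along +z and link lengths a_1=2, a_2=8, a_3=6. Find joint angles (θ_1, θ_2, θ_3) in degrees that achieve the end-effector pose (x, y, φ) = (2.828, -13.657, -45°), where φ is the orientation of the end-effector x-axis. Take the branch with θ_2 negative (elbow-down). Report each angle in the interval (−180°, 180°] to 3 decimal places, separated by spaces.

wrist centre = target − a_3·(cos φ, sin φ) = (-1.4146, -9.4144)
cos θ_2 = (90.6314−2²−8²)/(2·2·8) = 0.7072; θ_2 = -44.9900° (elbow-down)
β = atan2(-9.4144,-1.4146) = -98.5456°; ψ = atan2(-5.6559,7.6578) = -36.4485°
θ_1 = β − ψ = -62.0970°
θ_3 = φ − θ_1 − θ_2 = 62.0870° (wrapped to (-180°,180°])

-62.097 -44.990 62.087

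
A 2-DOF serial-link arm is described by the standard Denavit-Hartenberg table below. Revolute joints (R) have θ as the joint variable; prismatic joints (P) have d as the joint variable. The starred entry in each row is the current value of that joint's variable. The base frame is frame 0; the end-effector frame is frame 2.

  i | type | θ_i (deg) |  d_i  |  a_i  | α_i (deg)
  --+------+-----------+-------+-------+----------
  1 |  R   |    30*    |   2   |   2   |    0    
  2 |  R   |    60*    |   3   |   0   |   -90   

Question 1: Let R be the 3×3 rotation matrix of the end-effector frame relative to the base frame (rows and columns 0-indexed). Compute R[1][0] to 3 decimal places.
End-effector x-axis (col 0 of R) = (0.0000,1.0000,0.0000)
R[1][0] = 1.0000

1.000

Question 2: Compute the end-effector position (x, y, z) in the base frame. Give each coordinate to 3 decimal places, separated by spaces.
1.732 1.000 5.000

after link 1: o_1 = (1.7321, 1.0000, 2.0000)
after link 2: o_2 = (1.7321, 1.0000, 5.0000)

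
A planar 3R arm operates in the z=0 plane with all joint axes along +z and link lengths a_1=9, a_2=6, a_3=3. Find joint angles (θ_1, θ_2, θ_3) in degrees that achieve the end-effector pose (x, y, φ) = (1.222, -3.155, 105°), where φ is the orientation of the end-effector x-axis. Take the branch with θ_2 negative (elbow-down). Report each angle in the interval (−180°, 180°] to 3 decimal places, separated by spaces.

-30.002 -135.002 -89.997

wrist centre = target − a_3·(cos φ, sin φ) = (1.9985, -6.0528)
cos θ_2 = (40.6299−9²−6²)/(2·9·6) = -0.7071; θ_2 = -135.0019° (elbow-down)
β = atan2(-6.0528,1.9985) = -71.7282°; ψ = atan2(-4.2425,4.7572) = -41.7267°
θ_1 = β − ψ = -30.0016°
θ_3 = φ − θ_1 − θ_2 = -89.9965° (wrapped to (-180°,180°])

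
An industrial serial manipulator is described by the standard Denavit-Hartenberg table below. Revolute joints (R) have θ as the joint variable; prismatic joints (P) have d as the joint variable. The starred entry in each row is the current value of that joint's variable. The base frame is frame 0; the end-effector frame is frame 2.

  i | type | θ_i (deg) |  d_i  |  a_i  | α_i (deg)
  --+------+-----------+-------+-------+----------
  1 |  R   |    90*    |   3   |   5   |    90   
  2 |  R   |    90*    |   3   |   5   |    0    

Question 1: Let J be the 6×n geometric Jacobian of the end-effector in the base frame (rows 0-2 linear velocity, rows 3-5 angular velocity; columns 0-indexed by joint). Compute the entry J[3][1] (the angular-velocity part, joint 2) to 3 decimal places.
axis z_1 = (1.0000,-0.0000,0.0000); lever o_n−o_1 = (3.0000,0.0000,5.0000)
cross product → J_v[:, 1] = (-0.0000,-5.0000,0.0000)
J_ω[:, 1] = z_1
entry J[3][1] = 1.0000

1.000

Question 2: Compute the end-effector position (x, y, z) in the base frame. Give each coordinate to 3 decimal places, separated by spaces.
3.000 5.000 8.000

after link 1: o_1 = (0.0000, 5.0000, 3.0000)
after link 2: o_2 = (3.0000, 5.0000, 8.0000)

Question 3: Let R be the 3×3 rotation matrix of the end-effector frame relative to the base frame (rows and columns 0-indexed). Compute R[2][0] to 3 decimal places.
End-effector x-axis (col 0 of R) = (-0.0000,0.0000,1.0000)
R[2][0] = 1.0000

1.000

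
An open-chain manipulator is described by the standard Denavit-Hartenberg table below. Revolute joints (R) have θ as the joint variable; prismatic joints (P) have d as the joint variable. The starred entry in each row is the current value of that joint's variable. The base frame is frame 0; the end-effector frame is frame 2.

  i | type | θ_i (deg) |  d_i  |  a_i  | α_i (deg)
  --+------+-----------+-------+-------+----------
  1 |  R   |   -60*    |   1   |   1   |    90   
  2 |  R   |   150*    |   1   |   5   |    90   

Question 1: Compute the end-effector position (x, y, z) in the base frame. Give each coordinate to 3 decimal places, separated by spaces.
after link 1: o_1 = (0.5000, -0.8660, 1.0000)
after link 2: o_2 = (-2.5311, 2.3840, 3.5000)

-2.531 2.384 3.500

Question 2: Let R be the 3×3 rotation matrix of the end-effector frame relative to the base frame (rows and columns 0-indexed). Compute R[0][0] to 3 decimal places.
-0.433

End-effector x-axis (col 0 of R) = (-0.4330,0.7500,0.5000)
R[0][0] = -0.4330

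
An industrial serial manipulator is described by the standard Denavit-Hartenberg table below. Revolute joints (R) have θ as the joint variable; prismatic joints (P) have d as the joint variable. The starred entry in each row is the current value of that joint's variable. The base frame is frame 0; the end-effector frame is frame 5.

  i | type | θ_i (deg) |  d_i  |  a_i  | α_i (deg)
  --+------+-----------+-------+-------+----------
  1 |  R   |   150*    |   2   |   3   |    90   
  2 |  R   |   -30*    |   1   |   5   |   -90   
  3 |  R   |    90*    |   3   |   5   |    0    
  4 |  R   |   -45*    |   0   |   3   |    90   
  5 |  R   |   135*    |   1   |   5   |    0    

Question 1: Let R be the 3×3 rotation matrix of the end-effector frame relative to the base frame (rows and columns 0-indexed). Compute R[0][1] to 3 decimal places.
End-effector y-axis (col 1 of R) = (0.9312,0.0397,-0.3624)
R[0][1] = 0.9312

0.931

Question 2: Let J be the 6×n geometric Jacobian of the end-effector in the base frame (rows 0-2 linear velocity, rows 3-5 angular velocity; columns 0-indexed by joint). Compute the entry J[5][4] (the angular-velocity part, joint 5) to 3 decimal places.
-0.354

axis z_4 = (-0.1768,0.9186,-0.3536); lever o_n−o_4 = (1.4173,2.8850,3.9583)
cross product → J_v[:, 4] = (4.6559,0.1986,-1.8119)
J_ω[:, 4] = z_4
entry J[5][4] = -0.3536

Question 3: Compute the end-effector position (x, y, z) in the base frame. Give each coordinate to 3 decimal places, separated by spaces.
-10.881 2.917 4.996

after link 1: o_1 = (-2.5981, 1.5000, 2.0000)
after link 2: o_2 = (-5.8481, 4.5311, -0.5000)
after link 3: o_3 = (-9.6471, 0.9510, 2.0981)
after link 4: o_4 = (-12.2988, 0.0324, 1.0374)
after link 5: o_5 = (-10.8815, 2.9174, 4.9957)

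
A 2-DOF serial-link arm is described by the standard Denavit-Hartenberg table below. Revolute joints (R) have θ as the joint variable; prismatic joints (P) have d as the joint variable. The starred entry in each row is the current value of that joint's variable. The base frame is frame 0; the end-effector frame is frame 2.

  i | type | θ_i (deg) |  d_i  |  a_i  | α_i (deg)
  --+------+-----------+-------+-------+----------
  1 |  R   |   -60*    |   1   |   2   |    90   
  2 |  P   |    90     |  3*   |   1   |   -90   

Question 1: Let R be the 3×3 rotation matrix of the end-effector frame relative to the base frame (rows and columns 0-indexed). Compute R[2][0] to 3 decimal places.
1.000

End-effector x-axis (col 0 of R) = (0.0000,-0.0000,1.0000)
R[2][0] = 1.0000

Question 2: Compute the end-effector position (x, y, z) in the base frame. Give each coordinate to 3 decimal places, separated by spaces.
-1.598 -3.232 2.000

after link 1: o_1 = (1.0000, -1.7321, 1.0000)
after link 2: o_2 = (-1.5981, -3.2321, 2.0000)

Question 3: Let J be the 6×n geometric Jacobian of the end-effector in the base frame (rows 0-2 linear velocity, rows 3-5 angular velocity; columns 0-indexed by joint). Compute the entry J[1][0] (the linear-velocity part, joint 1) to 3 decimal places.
-1.598

axis z_0 = ẑ; lever o_n−o_0 = (-1.5981,-3.2321,2.0000)
cross product → J_v[:, 0] = (3.2321,-1.5981,0.0000)
J_ω[:, 0] = z_0
entry J[1][0] = -1.5981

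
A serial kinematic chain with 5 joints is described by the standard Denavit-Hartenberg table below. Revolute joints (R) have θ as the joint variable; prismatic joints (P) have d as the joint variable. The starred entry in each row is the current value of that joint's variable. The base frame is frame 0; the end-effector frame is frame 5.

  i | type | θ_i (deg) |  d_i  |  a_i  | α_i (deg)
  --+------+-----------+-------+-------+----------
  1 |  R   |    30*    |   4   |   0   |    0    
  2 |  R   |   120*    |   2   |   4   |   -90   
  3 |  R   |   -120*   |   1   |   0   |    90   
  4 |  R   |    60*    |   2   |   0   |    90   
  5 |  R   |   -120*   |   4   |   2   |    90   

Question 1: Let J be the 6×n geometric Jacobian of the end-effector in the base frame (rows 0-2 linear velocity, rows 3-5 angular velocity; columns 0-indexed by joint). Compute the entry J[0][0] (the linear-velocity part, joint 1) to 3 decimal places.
axis z_0 = ẑ; lever o_n−o_0 = (-1.0466,2.7590,8.4330)
cross product → J_v[:, 0] = (-2.7590,-1.0466,0.0000)
J_ω[:, 0] = z_0
entry J[0][0] = -2.7590

-2.759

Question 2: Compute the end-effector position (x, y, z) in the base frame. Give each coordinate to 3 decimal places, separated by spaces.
-1.047 2.759 8.433

after link 1: o_1 = (0.0000, 0.0000, 4.0000)
after link 2: o_2 = (-3.4641, 2.0000, 6.0000)
after link 3: o_3 = (-3.9641, 1.1340, 6.0000)
after link 4: o_4 = (-2.4641, 0.2679, 5.0000)
after link 5: o_5 = (-1.0466, 2.7590, 8.4330)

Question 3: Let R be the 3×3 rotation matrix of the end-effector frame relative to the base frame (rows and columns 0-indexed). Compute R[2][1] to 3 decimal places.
End-effector y-axis (col 1 of R) = (0.6250,0.2165,0.7500)
R[2][1] = 0.7500

0.750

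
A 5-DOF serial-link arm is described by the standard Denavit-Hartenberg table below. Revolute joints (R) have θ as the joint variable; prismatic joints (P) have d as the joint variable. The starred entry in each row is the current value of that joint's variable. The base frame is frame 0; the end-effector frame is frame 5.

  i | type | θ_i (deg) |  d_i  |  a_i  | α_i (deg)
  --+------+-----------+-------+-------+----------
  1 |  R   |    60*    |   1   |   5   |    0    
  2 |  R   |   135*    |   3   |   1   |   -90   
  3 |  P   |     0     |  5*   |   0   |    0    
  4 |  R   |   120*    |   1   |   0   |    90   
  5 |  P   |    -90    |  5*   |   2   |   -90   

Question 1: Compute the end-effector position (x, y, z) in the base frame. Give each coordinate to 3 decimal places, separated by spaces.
after link 1: o_1 = (2.5000, 4.3301, 1.0000)
after link 2: o_2 = (1.5341, 4.0713, 4.0000)
after link 3: o_3 = (2.8282, -0.7583, 4.0000)
after link 4: o_4 = (3.0870, -1.7242, 4.0000)
after link 5: o_5 = (-1.6132, -0.9131, 1.5000)

-1.613 -0.913 1.500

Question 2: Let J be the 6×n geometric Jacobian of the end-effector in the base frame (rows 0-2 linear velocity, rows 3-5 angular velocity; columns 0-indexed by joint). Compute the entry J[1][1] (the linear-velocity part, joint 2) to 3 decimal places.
axis z_1 = (0.0000,0.0000,1.0000); lever o_n−o_1 = (-4.1132,-5.2432,0.5000)
cross product → J_v[:, 1] = (5.2432,-4.1132,0.0000)
J_ω[:, 1] = z_1
entry J[1][1] = -4.1132

-4.113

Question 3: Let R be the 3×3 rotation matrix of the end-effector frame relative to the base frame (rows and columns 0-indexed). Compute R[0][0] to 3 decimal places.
-0.259

End-effector x-axis (col 0 of R) = (-0.2588,0.9659,-0.0000)
R[0][0] = -0.2588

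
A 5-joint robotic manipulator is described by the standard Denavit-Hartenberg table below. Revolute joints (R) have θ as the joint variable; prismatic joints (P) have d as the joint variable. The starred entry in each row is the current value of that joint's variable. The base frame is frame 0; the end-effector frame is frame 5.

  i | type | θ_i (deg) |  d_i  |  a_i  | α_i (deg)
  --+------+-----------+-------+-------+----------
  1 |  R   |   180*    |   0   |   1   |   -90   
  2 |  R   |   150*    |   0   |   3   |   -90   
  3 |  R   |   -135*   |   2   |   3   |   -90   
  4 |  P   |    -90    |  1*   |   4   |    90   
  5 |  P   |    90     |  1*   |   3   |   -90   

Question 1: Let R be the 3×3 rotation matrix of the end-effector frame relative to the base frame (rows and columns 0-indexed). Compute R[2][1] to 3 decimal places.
0.354

End-effector y-axis (col 1 of R) = (-0.6124,-0.7071,0.3536)
R[2][1] = 0.3536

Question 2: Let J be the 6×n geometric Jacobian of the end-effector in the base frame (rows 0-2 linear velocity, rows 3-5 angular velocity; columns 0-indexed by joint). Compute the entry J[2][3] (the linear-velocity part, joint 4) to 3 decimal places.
prismatic axis z_3 = (0.6124,-0.7071,-0.3536)
J_v[:, 3] = z_3; J_ω[:, 3] = (0,0,0)
entry J[2][3] = -0.3536

-0.354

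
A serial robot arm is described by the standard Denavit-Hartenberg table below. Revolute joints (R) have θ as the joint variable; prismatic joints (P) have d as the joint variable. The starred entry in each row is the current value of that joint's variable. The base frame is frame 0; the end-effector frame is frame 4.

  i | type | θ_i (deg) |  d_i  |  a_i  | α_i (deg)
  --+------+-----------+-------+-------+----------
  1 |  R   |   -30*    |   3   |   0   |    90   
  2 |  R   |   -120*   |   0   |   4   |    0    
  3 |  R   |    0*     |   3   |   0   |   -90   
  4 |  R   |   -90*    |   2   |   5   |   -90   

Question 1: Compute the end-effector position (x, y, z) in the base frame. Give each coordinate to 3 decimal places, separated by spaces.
-4.232 -6.794 -1.464

after link 1: o_1 = (0.0000, 0.0000, 3.0000)
after link 2: o_2 = (-1.7321, 1.0000, -0.4641)
after link 3: o_3 = (-3.2321, -1.5981, -0.4641)
after link 4: o_4 = (-4.2321, -6.7942, -1.4641)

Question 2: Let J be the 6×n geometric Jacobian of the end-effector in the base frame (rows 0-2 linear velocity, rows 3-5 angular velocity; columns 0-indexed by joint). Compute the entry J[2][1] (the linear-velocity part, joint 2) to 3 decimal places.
-0.268

axis z_1 = (-0.5000,-0.8660,0.0000); lever o_n−o_1 = (-4.2321,-6.7942,-4.4641)
cross product → J_v[:, 1] = (3.8660,-2.2321,-0.2679)
J_ω[:, 1] = z_1
entry J[2][1] = -0.2679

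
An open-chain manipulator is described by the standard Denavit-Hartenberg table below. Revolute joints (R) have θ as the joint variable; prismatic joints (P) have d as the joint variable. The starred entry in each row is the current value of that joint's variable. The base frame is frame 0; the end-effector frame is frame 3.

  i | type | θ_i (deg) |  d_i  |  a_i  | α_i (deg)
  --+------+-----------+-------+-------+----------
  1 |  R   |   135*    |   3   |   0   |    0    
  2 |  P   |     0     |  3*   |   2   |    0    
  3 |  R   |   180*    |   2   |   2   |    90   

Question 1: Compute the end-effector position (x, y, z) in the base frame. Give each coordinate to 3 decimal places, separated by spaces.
-0.000 -0.000 8.000

after link 1: o_1 = (0.0000, 0.0000, 3.0000)
after link 2: o_2 = (-1.4142, 1.4142, 6.0000)
after link 3: o_3 = (-0.0000, -0.0000, 8.0000)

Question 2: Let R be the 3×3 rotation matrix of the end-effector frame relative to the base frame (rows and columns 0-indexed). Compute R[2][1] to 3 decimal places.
End-effector y-axis (col 1 of R) = (0.0000,0.0000,1.0000)
R[2][1] = 1.0000

1.000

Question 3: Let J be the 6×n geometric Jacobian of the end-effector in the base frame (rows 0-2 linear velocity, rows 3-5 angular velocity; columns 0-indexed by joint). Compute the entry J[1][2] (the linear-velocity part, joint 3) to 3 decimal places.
axis z_2 = (0.0000,0.0000,1.0000); lever o_n−o_2 = (1.4142,-1.4142,2.0000)
cross product → J_v[:, 2] = (1.4142,1.4142,-0.0000)
J_ω[:, 2] = z_2
entry J[1][2] = 1.4142

1.414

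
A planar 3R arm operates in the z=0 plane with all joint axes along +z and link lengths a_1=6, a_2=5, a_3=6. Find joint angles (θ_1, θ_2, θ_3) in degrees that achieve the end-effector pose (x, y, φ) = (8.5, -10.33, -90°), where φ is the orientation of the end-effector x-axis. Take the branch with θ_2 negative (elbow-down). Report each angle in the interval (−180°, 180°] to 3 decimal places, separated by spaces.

wrist centre = target − a_3·(cos φ, sin φ) = (8.5000, -4.3300)
cos θ_2 = (90.9989−6²−5²)/(2·6·5) = 0.5000; θ_2 = -60.0012° (elbow-down)
β = atan2(-4.3300,8.5000) = -26.9948°; ψ = atan2(-4.3302,8.4999) = -26.9960°
θ_1 = β − ψ = 0.0012°
θ_3 = φ − θ_1 − θ_2 = -30.0000° (wrapped to (-180°,180°])

0.001 -60.001 -30.000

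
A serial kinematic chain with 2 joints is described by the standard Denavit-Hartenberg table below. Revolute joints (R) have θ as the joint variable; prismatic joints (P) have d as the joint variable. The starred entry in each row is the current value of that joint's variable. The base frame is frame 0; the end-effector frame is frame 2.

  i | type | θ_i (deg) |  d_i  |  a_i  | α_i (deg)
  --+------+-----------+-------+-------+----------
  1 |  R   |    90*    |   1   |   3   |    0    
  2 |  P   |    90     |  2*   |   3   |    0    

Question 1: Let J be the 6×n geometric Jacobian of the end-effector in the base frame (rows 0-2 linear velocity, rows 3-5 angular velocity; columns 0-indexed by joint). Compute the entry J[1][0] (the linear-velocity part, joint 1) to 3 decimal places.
-3.000

axis z_0 = ẑ; lever o_n−o_0 = (-3.0000,3.0000,3.0000)
cross product → J_v[:, 0] = (-3.0000,-3.0000,0.0000)
J_ω[:, 0] = z_0
entry J[1][0] = -3.0000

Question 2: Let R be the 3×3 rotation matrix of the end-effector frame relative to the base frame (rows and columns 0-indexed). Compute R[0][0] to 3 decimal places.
-1.000

End-effector x-axis (col 0 of R) = (-1.0000,0.0000,0.0000)
R[0][0] = -1.0000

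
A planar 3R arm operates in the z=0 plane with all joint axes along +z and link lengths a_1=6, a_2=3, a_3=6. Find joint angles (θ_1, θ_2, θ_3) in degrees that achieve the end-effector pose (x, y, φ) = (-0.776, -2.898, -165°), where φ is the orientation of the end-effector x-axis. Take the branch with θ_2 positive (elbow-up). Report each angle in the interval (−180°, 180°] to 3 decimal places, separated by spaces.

wrist centre = target − a_3·(cos φ, sin φ) = (5.0196, -1.3451)
cos θ_2 = (27.0052−6²−3²)/(2·6·3) = -0.4999; θ_2 = 119.9905° (elbow-up)
β = atan2(-1.3451,5.0196) = -15.0011°; ψ = atan2(2.5983,4.5004) = 30.0000°
θ_1 = β − ψ = -45.0011°
θ_3 = φ − θ_1 − θ_2 = 120.0106° (wrapped to (-180°,180°])

-45.001 119.990 120.011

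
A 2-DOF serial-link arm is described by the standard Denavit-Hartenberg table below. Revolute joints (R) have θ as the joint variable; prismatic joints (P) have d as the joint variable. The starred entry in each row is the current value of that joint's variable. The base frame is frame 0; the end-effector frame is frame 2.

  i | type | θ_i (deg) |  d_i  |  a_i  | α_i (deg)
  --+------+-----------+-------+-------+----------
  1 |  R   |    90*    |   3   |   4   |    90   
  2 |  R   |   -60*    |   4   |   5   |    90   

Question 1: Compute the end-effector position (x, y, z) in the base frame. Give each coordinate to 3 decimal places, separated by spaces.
after link 1: o_1 = (0.0000, 4.0000, 3.0000)
after link 2: o_2 = (4.0000, 6.5000, -1.3301)

4.000 6.500 -1.330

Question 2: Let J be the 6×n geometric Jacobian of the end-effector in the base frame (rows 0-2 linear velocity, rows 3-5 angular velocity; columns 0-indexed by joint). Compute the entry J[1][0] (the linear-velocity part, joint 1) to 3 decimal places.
4.000

axis z_0 = ẑ; lever o_n−o_0 = (4.0000,6.5000,-1.3301)
cross product → J_v[:, 0] = (-6.5000,4.0000,0.0000)
J_ω[:, 0] = z_0
entry J[1][0] = 4.0000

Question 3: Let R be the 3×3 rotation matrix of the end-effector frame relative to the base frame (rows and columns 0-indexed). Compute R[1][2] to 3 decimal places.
End-effector z-axis (col 2 of R) = (0.0000,-0.8660,-0.5000)
R[1][2] = -0.8660

-0.866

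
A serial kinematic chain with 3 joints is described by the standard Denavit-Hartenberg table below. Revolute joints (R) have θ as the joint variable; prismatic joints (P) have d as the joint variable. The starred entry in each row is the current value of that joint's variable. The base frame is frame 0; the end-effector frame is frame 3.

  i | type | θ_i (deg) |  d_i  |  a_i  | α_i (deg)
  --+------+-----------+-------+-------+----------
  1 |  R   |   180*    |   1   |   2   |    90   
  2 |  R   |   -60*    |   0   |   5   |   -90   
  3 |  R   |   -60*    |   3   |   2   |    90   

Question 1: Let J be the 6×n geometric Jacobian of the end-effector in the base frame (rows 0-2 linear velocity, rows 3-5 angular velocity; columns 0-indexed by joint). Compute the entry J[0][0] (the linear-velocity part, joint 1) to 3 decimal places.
axis z_0 = ẑ; lever o_n−o_0 = (-7.5981,1.7321,-2.6962)
cross product → J_v[:, 0] = (-1.7321,-7.5981,0.0000)
J_ω[:, 0] = z_0
entry J[0][0] = -1.7321

-1.732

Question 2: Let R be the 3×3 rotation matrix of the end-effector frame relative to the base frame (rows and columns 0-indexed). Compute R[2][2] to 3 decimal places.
End-effector z-axis (col 2 of R) = (0.4330,0.5000,0.7500)
R[2][2] = 0.7500

0.750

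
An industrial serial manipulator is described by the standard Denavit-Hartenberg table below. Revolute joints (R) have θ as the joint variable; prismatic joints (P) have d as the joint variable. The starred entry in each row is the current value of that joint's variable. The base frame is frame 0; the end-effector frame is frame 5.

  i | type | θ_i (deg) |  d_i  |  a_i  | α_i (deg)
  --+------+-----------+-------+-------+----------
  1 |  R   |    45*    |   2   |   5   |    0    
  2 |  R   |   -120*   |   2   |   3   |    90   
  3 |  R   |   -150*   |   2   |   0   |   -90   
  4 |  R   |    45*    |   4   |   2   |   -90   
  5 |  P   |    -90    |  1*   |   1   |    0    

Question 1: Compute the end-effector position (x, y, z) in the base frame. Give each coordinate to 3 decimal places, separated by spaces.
after link 1: o_1 = (3.5355, 3.5355, 2.0000)
after link 2: o_2 = (4.3120, 0.6378, 4.0000)
after link 3: o_3 = (2.3801, 0.1201, 4.0000)
after link 4: o_4 = (3.9468, -0.2627, -0.1712)
after link 5: o_5 = (4.9177, -1.1542, -0.6837)

4.918 -1.154 -0.684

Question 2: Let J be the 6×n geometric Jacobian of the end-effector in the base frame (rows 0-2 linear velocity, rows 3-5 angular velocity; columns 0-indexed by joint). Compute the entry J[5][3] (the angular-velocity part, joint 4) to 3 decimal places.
axis z_3 = (0.1294,-0.4830,-0.8660); lever o_n−o_3 = (2.5376,-1.2743,-4.6837)
cross product → J_v[:, 3] = (1.1585,-1.5915,1.0607)
J_ω[:, 3] = z_3
entry J[5][3] = -0.8660

-0.866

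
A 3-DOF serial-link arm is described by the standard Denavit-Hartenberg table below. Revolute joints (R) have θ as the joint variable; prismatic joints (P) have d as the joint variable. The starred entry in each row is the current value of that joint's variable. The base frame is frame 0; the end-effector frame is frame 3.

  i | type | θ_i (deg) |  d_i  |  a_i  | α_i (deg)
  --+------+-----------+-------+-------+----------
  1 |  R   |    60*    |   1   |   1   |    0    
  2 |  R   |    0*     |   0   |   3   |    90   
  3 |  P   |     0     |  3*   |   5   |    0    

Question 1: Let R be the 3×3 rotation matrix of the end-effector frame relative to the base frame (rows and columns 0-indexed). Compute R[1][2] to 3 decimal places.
End-effector z-axis (col 2 of R) = (0.8660,-0.5000,0.0000)
R[1][2] = -0.5000

-0.500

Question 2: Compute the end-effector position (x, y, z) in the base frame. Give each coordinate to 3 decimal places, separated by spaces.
7.098 6.294 1.000

after link 1: o_1 = (0.5000, 0.8660, 1.0000)
after link 2: o_2 = (2.0000, 3.4641, 1.0000)
after link 3: o_3 = (7.0981, 6.2942, 1.0000)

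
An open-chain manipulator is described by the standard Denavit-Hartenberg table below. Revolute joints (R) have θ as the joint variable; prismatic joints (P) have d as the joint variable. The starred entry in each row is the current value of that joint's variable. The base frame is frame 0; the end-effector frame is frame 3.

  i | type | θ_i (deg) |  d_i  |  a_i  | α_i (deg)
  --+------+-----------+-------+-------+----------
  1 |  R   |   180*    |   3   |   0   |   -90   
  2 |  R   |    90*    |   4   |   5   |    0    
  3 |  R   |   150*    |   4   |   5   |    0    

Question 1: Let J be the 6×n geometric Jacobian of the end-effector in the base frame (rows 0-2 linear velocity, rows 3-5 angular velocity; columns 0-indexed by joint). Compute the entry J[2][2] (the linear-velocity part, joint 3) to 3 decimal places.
axis z_2 = (-0.0000,-1.0000,0.0000); lever o_n−o_2 = (2.5000,-4.0000,4.3301)
cross product → J_v[:, 2] = (-4.3301,0.0000,2.5000)
J_ω[:, 2] = z_2
entry J[2][2] = 2.5000

2.500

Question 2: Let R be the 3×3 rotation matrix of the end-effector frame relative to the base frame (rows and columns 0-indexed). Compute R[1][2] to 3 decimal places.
-1.000

End-effector z-axis (col 2 of R) = (-0.0000,-1.0000,0.0000)
R[1][2] = -1.0000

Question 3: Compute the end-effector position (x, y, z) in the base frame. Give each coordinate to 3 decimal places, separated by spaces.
2.500 -8.000 2.330

after link 1: o_1 = (0.0000, 0.0000, 3.0000)
after link 2: o_2 = (-0.0000, -4.0000, -2.0000)
after link 3: o_3 = (2.5000, -8.0000, 2.3301)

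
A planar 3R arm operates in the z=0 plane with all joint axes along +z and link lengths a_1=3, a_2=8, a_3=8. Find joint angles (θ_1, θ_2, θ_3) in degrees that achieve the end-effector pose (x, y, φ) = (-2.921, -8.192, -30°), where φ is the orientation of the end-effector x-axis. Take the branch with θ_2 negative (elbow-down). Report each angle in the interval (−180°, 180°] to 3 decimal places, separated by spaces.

-135.019 -29.975 134.994

wrist centre = target − a_3·(cos φ, sin φ) = (-9.8492, -4.1920)
cos θ_2 = (114.5797−3²−8²)/(2·3·8) = 0.8662; θ_2 = -29.9750° (elbow-down)
β = atan2(-4.1920,-9.8492) = -156.9445°; ψ = atan2(-3.9970,9.9299) = -21.9257°
θ_1 = β − ψ = -135.0188°
θ_3 = φ − θ_1 − θ_2 = 134.9939° (wrapped to (-180°,180°])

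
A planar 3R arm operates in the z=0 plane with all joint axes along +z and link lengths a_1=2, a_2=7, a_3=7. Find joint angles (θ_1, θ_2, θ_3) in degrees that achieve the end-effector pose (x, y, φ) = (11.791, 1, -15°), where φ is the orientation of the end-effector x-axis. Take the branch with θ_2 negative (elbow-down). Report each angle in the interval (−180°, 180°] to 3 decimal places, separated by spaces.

149.997 -134.997 -29.999

wrist centre = target − a_3·(cos φ, sin φ) = (5.0295, 2.8117)
cos θ_2 = (33.2019−2²−7²)/(2·2·7) = -0.7071; θ_2 = -134.9974° (elbow-down)
β = atan2(2.8117,5.0295) = 29.2072°; ψ = atan2(-4.9500,-2.9495) = -120.7893°
θ_1 = β − ψ = 149.9965°
θ_3 = φ − θ_1 − θ_2 = -29.9991° (wrapped to (-180°,180°])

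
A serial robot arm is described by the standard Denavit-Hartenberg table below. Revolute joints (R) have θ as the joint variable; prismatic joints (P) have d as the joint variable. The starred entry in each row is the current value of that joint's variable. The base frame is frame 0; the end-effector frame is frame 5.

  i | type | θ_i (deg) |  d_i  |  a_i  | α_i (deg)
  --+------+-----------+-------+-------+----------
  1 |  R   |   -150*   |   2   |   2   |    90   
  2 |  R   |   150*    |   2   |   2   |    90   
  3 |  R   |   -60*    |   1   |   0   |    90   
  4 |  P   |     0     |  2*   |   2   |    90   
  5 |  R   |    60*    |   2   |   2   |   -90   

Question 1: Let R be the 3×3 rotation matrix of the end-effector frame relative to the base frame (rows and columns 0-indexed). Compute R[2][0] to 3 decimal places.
-0.250

End-effector x-axis (col 0 of R) = (0.0580,-0.9665,-0.2500)
R[2][0] = -0.2500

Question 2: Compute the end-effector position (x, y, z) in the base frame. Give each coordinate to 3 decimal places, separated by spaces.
after link 1: o_1 = (-1.7321, -1.0000, 2.0000)
after link 2: o_2 = (-1.2321, 1.5981, 3.0000)
after link 3: o_3 = (-1.6651, 1.3481, 3.8660)
after link 4: o_4 = (-0.8481, -1.3349, 3.5000)
after link 5: o_5 = (0.1340, -2.7679, 1.2679)

0.134 -2.768 1.268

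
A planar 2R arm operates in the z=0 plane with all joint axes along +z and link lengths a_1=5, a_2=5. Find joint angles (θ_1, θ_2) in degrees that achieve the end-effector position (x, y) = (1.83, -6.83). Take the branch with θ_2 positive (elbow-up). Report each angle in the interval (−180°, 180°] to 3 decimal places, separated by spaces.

cos θ_2 = (49.9978−5²−5²)/(2·5·5) = -0.0000; θ_2 = 90.0025° (elbow-up)
β = atan2(-6.8300,1.8300) = -75.0007°; ψ = atan2(5.0000,4.9998) = 45.0013°
θ_1 = β − ψ = -120.0020°

-120.002 90.003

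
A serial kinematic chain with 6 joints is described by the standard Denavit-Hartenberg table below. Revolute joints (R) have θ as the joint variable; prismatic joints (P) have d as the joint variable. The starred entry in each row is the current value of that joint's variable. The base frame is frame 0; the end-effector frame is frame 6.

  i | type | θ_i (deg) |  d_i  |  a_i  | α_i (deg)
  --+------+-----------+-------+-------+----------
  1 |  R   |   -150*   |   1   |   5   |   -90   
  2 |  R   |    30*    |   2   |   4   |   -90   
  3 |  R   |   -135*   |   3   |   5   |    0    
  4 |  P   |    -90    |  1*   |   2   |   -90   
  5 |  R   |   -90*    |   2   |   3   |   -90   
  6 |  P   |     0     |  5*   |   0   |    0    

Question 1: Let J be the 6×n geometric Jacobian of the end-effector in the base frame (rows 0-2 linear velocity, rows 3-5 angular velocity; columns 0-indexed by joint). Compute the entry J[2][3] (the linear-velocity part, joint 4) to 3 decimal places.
-0.866

prismatic axis z_3 = (0.4330,0.2500,-0.8660)
J_v[:, 3] = z_3; J_ω[:, 3] = (0,0,0)
entry J[2][3] = -0.8660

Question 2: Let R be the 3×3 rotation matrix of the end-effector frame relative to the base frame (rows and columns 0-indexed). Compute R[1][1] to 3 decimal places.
End-effector y-axis (col 1 of R) = (-0.8839,0.3062,-0.3536)
R[1][1] = 0.3062

0.306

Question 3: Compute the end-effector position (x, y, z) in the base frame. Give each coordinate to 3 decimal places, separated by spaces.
after link 1: o_1 = (-4.3301, -2.5000, 1.0000)
after link 2: o_2 = (-6.3301, -5.9641, -1.0000)
after link 3: o_3 = (-0.6117, -6.7450, -1.8303)
after link 4: o_4 = (0.1749, -4.6579, -1.9892)
after link 5: o_5 = (3.2417, -4.5203, -3.8802)
after link 6: o_6 = (4.1256, 0.0725, -2.1124)

4.126 0.073 -2.112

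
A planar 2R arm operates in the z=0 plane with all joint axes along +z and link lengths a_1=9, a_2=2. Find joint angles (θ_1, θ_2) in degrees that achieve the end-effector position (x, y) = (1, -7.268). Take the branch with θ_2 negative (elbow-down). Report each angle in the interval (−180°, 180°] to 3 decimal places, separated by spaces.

-74.331 -149.998

cos θ_2 = (53.8238−9²−2²)/(2·9·2) = -0.8660; θ_2 = -149.9976° (elbow-down)
β = atan2(-7.2680,1.0000) = -82.1659°; ψ = atan2(-1.0001,7.2680) = -7.8347°
θ_1 = β − ψ = -74.3312°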